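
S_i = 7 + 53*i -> [7, 60, 113, 166, 219]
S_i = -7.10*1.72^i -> [-7.1, -12.21, -21.0, -36.13, -62.14]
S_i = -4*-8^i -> [-4, 32, -256, 2048, -16384]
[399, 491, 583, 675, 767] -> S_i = 399 + 92*i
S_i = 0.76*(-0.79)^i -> [0.76, -0.6, 0.47, -0.37, 0.3]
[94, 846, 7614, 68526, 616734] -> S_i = 94*9^i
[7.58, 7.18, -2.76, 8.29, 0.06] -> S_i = Random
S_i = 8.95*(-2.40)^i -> [8.95, -21.48, 51.55, -123.72, 296.94]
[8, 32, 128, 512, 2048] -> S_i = 8*4^i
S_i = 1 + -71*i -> [1, -70, -141, -212, -283]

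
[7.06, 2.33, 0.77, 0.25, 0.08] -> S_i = 7.06*0.33^i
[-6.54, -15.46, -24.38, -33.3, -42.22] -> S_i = -6.54 + -8.92*i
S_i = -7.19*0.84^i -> [-7.19, -6.04, -5.07, -4.26, -3.58]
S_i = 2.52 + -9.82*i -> [2.52, -7.3, -17.12, -26.94, -36.76]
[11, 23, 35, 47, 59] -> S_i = 11 + 12*i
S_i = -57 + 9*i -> [-57, -48, -39, -30, -21]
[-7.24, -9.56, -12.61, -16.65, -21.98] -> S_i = -7.24*1.32^i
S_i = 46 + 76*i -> [46, 122, 198, 274, 350]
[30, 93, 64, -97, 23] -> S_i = Random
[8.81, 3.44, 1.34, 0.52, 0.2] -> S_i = 8.81*0.39^i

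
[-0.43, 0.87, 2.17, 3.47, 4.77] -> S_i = -0.43 + 1.30*i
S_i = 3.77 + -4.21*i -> [3.77, -0.44, -4.65, -8.86, -13.07]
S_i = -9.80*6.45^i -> [-9.8, -63.21, -407.7, -2629.69, -16961.53]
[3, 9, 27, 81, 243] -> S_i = 3*3^i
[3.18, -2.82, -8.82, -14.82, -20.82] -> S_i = 3.18 + -6.00*i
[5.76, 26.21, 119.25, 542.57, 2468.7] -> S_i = 5.76*4.55^i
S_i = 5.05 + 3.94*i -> [5.05, 8.99, 12.93, 16.87, 20.81]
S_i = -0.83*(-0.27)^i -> [-0.83, 0.22, -0.06, 0.02, -0.0]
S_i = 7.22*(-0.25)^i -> [7.22, -1.8, 0.45, -0.11, 0.03]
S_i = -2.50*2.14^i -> [-2.5, -5.35, -11.45, -24.5, -52.43]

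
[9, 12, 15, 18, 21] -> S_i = 9 + 3*i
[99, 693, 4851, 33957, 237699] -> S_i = 99*7^i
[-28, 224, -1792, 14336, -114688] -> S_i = -28*-8^i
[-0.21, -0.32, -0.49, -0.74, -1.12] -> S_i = -0.21*1.52^i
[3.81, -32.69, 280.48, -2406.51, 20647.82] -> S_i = 3.81*(-8.58)^i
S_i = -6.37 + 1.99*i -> [-6.37, -4.38, -2.39, -0.4, 1.59]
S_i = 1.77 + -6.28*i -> [1.77, -4.51, -10.79, -17.07, -23.35]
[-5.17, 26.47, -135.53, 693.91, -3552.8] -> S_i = -5.17*(-5.12)^i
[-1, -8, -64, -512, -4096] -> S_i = -1*8^i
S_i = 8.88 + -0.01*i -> [8.88, 8.87, 8.86, 8.85, 8.84]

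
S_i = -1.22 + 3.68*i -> [-1.22, 2.46, 6.14, 9.82, 13.5]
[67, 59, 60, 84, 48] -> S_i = Random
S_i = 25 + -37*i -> [25, -12, -49, -86, -123]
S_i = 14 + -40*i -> [14, -26, -66, -106, -146]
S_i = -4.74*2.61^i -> [-4.74, -12.37, -32.29, -84.28, -219.96]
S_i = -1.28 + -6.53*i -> [-1.28, -7.81, -14.34, -20.87, -27.4]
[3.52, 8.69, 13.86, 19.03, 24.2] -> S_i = 3.52 + 5.17*i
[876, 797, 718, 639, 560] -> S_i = 876 + -79*i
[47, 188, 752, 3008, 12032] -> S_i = 47*4^i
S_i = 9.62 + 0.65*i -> [9.62, 10.27, 10.92, 11.57, 12.22]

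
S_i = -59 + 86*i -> [-59, 27, 113, 199, 285]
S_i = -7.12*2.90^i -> [-7.12, -20.65, -59.88, -173.65, -503.58]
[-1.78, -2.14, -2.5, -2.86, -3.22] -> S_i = -1.78 + -0.36*i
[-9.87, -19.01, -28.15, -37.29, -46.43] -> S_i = -9.87 + -9.14*i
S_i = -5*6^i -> [-5, -30, -180, -1080, -6480]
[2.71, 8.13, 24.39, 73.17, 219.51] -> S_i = 2.71*3.00^i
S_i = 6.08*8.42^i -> [6.08, 51.19, 431.05, 3629.44, 30559.9]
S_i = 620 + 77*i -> [620, 697, 774, 851, 928]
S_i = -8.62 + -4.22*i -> [-8.62, -12.84, -17.06, -21.28, -25.5]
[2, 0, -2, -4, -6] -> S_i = 2 + -2*i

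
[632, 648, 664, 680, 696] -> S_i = 632 + 16*i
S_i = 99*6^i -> [99, 594, 3564, 21384, 128304]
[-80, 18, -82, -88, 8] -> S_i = Random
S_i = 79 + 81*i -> [79, 160, 241, 322, 403]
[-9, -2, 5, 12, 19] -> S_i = -9 + 7*i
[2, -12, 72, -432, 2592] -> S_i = 2*-6^i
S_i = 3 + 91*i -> [3, 94, 185, 276, 367]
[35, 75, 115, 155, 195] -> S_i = 35 + 40*i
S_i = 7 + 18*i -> [7, 25, 43, 61, 79]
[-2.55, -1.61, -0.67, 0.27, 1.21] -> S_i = -2.55 + 0.94*i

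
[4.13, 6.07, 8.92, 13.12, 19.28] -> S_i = 4.13*1.47^i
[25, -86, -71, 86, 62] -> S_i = Random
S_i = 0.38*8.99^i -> [0.38, 3.42, 30.71, 276.1, 2482.12]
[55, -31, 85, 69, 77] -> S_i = Random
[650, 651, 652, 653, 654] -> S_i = 650 + 1*i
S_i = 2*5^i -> [2, 10, 50, 250, 1250]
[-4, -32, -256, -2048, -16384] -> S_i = -4*8^i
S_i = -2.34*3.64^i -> [-2.34, -8.52, -31.0, -112.85, -410.79]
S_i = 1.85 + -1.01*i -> [1.85, 0.84, -0.17, -1.18, -2.19]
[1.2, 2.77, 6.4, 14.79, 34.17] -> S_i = 1.20*2.31^i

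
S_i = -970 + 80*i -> [-970, -890, -810, -730, -650]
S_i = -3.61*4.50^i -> [-3.61, -16.24, -73.1, -328.96, -1480.33]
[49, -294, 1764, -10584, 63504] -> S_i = 49*-6^i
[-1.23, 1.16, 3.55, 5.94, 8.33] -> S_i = -1.23 + 2.39*i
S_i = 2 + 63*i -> [2, 65, 128, 191, 254]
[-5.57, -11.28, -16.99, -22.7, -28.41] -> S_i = -5.57 + -5.71*i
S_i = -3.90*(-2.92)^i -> [-3.9, 11.39, -33.25, 97.1, -283.53]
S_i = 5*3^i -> [5, 15, 45, 135, 405]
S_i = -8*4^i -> [-8, -32, -128, -512, -2048]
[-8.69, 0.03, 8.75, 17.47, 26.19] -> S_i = -8.69 + 8.72*i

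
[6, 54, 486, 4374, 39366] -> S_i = 6*9^i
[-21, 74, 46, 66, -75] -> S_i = Random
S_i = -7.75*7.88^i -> [-7.75, -61.07, -481.23, -3792.11, -29881.79]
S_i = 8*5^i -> [8, 40, 200, 1000, 5000]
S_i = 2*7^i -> [2, 14, 98, 686, 4802]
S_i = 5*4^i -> [5, 20, 80, 320, 1280]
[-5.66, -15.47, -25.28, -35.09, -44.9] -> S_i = -5.66 + -9.81*i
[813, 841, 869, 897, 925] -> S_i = 813 + 28*i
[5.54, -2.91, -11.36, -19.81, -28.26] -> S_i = 5.54 + -8.45*i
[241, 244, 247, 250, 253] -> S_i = 241 + 3*i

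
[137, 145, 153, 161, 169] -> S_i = 137 + 8*i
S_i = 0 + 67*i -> [0, 67, 134, 201, 268]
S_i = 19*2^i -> [19, 38, 76, 152, 304]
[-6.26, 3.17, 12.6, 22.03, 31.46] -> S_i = -6.26 + 9.43*i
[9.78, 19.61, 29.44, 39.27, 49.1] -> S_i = 9.78 + 9.83*i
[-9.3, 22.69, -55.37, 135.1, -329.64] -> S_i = -9.30*(-2.44)^i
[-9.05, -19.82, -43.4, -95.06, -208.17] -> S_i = -9.05*2.19^i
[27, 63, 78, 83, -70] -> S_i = Random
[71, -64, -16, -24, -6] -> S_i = Random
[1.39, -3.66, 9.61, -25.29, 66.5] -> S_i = 1.39*(-2.63)^i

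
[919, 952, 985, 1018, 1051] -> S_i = 919 + 33*i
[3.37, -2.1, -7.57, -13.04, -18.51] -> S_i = 3.37 + -5.47*i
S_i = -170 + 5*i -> [-170, -165, -160, -155, -150]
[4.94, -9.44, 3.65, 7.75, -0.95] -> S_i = Random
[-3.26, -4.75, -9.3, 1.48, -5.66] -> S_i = Random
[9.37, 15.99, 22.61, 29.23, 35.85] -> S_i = 9.37 + 6.62*i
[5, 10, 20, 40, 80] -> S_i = 5*2^i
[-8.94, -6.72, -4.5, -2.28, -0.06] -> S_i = -8.94 + 2.22*i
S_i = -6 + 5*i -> [-6, -1, 4, 9, 14]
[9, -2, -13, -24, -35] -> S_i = 9 + -11*i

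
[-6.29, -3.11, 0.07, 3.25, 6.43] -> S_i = -6.29 + 3.18*i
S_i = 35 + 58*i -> [35, 93, 151, 209, 267]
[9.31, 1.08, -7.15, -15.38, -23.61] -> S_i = 9.31 + -8.23*i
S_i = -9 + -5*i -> [-9, -14, -19, -24, -29]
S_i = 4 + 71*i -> [4, 75, 146, 217, 288]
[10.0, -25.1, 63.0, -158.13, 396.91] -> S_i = 10.00*(-2.51)^i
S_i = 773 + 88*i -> [773, 861, 949, 1037, 1125]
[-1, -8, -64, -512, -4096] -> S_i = -1*8^i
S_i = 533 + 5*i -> [533, 538, 543, 548, 553]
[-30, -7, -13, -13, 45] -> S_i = Random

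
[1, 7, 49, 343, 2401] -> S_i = 1*7^i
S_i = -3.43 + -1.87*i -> [-3.43, -5.3, -7.17, -9.04, -10.91]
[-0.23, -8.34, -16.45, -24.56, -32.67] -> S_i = -0.23 + -8.11*i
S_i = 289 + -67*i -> [289, 222, 155, 88, 21]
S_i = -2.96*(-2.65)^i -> [-2.96, 7.84, -20.79, 55.08, -145.97]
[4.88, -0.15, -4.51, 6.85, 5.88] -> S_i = Random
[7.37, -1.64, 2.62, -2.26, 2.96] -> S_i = Random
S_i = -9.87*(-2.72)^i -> [-9.87, 26.85, -73.02, 198.62, -540.25]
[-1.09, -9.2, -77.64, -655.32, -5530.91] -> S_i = -1.09*8.44^i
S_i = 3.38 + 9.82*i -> [3.38, 13.2, 23.02, 32.84, 42.66]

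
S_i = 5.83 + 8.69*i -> [5.83, 14.52, 23.21, 31.9, 40.59]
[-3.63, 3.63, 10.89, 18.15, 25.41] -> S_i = -3.63 + 7.26*i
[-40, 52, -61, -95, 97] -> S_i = Random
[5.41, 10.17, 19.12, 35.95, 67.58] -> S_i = 5.41*1.88^i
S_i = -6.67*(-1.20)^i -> [-6.67, 8.0, -9.6, 11.53, -13.83]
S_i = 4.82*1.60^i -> [4.82, 7.71, 12.34, 19.74, 31.59]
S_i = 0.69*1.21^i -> [0.69, 0.83, 1.01, 1.22, 1.48]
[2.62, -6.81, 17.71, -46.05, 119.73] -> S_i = 2.62*(-2.60)^i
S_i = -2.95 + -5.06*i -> [-2.95, -8.01, -13.07, -18.13, -23.19]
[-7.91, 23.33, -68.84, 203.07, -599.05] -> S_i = -7.91*(-2.95)^i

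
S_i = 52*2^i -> [52, 104, 208, 416, 832]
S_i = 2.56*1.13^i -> [2.56, 2.89, 3.27, 3.69, 4.17]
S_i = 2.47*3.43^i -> [2.47, 8.47, 29.06, 99.67, 341.88]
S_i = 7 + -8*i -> [7, -1, -9, -17, -25]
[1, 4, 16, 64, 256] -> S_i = 1*4^i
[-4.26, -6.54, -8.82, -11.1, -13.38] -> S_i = -4.26 + -2.28*i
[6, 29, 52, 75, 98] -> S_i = 6 + 23*i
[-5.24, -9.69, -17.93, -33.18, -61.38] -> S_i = -5.24*1.85^i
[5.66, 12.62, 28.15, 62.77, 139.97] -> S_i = 5.66*2.23^i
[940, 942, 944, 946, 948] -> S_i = 940 + 2*i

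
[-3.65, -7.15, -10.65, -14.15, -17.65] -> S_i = -3.65 + -3.50*i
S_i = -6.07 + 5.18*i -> [-6.07, -0.89, 4.29, 9.47, 14.65]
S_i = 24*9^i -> [24, 216, 1944, 17496, 157464]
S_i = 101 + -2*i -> [101, 99, 97, 95, 93]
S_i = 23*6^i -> [23, 138, 828, 4968, 29808]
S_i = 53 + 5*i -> [53, 58, 63, 68, 73]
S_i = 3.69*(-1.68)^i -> [3.69, -6.2, 10.41, -17.5, 29.39]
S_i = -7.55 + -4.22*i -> [-7.55, -11.77, -15.99, -20.21, -24.43]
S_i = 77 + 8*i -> [77, 85, 93, 101, 109]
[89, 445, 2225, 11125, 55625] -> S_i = 89*5^i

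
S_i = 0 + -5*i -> [0, -5, -10, -15, -20]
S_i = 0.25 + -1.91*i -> [0.25, -1.66, -3.57, -5.48, -7.39]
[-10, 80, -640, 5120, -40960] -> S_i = -10*-8^i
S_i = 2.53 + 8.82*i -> [2.53, 11.35, 20.17, 28.99, 37.81]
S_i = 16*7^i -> [16, 112, 784, 5488, 38416]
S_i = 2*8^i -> [2, 16, 128, 1024, 8192]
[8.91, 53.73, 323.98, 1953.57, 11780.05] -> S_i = 8.91*6.03^i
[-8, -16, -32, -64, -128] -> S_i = -8*2^i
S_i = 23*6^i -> [23, 138, 828, 4968, 29808]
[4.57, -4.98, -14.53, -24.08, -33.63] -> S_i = 4.57 + -9.55*i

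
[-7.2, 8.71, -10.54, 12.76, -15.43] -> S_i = -7.20*(-1.21)^i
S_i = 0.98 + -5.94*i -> [0.98, -4.96, -10.9, -16.84, -22.78]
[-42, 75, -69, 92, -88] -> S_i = Random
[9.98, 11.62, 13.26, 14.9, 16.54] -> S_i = 9.98 + 1.64*i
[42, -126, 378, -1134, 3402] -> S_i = 42*-3^i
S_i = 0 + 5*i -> [0, 5, 10, 15, 20]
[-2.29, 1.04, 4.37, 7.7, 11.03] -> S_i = -2.29 + 3.33*i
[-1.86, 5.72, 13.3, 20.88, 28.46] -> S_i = -1.86 + 7.58*i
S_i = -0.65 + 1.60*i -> [-0.65, 0.95, 2.55, 4.15, 5.75]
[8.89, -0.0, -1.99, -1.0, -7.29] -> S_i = Random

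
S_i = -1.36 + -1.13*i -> [-1.36, -2.49, -3.62, -4.75, -5.88]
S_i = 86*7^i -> [86, 602, 4214, 29498, 206486]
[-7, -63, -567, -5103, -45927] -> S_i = -7*9^i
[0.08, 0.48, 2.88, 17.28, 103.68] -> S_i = 0.08*6.00^i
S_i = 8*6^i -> [8, 48, 288, 1728, 10368]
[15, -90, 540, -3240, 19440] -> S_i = 15*-6^i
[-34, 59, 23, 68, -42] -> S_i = Random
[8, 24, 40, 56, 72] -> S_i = 8 + 16*i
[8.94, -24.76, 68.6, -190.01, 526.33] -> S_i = 8.94*(-2.77)^i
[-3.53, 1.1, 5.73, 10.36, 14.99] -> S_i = -3.53 + 4.63*i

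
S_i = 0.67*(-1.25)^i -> [0.67, -0.84, 1.05, -1.31, 1.64]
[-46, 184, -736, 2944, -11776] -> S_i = -46*-4^i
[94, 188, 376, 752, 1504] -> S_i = 94*2^i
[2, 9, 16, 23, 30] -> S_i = 2 + 7*i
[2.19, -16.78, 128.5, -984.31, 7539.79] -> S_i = 2.19*(-7.66)^i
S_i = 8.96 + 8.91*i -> [8.96, 17.87, 26.78, 35.69, 44.6]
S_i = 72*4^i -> [72, 288, 1152, 4608, 18432]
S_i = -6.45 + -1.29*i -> [-6.45, -7.74, -9.03, -10.32, -11.61]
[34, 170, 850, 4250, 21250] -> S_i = 34*5^i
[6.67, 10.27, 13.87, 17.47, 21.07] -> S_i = 6.67 + 3.60*i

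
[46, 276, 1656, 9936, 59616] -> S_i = 46*6^i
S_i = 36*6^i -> [36, 216, 1296, 7776, 46656]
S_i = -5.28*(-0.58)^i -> [-5.28, 3.06, -1.78, 1.03, -0.6]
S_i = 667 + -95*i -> [667, 572, 477, 382, 287]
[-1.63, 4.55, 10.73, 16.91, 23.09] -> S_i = -1.63 + 6.18*i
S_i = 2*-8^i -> [2, -16, 128, -1024, 8192]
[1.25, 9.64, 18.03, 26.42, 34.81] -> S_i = 1.25 + 8.39*i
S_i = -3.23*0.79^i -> [-3.23, -2.55, -2.02, -1.59, -1.26]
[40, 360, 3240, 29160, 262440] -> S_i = 40*9^i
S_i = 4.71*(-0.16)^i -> [4.71, -0.75, 0.12, -0.02, 0.0]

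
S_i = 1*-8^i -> [1, -8, 64, -512, 4096]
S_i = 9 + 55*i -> [9, 64, 119, 174, 229]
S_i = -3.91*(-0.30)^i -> [-3.91, 1.17, -0.35, 0.11, -0.03]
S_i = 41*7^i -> [41, 287, 2009, 14063, 98441]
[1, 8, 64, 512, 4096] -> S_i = 1*8^i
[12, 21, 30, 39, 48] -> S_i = 12 + 9*i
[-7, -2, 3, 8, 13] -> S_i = -7 + 5*i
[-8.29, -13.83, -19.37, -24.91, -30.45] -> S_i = -8.29 + -5.54*i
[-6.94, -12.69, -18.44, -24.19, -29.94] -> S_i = -6.94 + -5.75*i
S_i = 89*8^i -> [89, 712, 5696, 45568, 364544]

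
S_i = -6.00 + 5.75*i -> [-6.0, -0.25, 5.5, 11.25, 17.0]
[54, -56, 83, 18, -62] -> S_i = Random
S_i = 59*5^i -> [59, 295, 1475, 7375, 36875]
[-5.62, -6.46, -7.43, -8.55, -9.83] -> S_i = -5.62*1.15^i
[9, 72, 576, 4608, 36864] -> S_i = 9*8^i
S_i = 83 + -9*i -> [83, 74, 65, 56, 47]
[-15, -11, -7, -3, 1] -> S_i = -15 + 4*i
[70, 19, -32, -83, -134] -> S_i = 70 + -51*i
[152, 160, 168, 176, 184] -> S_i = 152 + 8*i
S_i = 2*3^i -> [2, 6, 18, 54, 162]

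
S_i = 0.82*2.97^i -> [0.82, 2.44, 7.23, 21.48, 63.8]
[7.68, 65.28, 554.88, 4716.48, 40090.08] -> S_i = 7.68*8.50^i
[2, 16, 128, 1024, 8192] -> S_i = 2*8^i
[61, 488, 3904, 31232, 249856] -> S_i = 61*8^i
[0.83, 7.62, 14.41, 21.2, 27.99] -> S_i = 0.83 + 6.79*i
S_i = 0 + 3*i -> [0, 3, 6, 9, 12]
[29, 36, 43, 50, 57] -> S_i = 29 + 7*i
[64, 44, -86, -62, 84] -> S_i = Random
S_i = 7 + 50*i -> [7, 57, 107, 157, 207]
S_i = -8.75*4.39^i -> [-8.75, -38.41, -168.63, -740.29, -3249.87]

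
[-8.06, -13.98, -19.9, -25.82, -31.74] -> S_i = -8.06 + -5.92*i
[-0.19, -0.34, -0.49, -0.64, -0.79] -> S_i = -0.19 + -0.15*i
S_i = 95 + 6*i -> [95, 101, 107, 113, 119]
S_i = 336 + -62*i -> [336, 274, 212, 150, 88]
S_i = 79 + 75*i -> [79, 154, 229, 304, 379]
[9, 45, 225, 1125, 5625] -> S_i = 9*5^i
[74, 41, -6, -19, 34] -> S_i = Random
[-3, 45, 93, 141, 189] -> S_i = -3 + 48*i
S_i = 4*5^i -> [4, 20, 100, 500, 2500]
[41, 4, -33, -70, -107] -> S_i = 41 + -37*i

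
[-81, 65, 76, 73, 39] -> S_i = Random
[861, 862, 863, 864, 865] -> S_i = 861 + 1*i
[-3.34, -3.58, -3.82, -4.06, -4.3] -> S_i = -3.34 + -0.24*i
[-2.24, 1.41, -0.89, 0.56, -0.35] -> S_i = -2.24*(-0.63)^i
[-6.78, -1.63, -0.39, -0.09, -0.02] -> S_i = -6.78*0.24^i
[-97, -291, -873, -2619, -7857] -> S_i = -97*3^i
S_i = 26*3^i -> [26, 78, 234, 702, 2106]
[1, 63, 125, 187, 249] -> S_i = 1 + 62*i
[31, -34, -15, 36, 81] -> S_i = Random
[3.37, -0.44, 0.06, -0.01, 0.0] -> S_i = 3.37*(-0.13)^i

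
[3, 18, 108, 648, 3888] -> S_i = 3*6^i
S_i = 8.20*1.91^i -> [8.2, 15.66, 29.91, 57.14, 109.13]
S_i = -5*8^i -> [-5, -40, -320, -2560, -20480]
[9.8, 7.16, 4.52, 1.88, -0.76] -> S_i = 9.80 + -2.64*i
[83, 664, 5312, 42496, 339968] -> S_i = 83*8^i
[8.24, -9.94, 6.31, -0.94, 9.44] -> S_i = Random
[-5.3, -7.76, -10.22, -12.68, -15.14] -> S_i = -5.30 + -2.46*i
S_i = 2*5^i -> [2, 10, 50, 250, 1250]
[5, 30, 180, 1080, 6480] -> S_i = 5*6^i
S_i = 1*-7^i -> [1, -7, 49, -343, 2401]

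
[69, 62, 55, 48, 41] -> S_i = 69 + -7*i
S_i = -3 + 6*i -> [-3, 3, 9, 15, 21]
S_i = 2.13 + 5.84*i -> [2.13, 7.97, 13.81, 19.65, 25.49]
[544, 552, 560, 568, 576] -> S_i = 544 + 8*i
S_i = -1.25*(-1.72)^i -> [-1.25, 2.15, -3.7, 6.36, -10.94]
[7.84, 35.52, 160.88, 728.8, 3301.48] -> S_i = 7.84*4.53^i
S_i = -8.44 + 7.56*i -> [-8.44, -0.88, 6.68, 14.24, 21.8]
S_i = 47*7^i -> [47, 329, 2303, 16121, 112847]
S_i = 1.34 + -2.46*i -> [1.34, -1.12, -3.58, -6.04, -8.5]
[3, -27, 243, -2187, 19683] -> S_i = 3*-9^i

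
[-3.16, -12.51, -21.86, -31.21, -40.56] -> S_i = -3.16 + -9.35*i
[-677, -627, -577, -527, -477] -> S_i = -677 + 50*i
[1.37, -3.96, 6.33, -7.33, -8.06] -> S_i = Random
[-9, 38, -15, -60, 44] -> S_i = Random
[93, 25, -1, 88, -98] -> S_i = Random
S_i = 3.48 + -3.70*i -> [3.48, -0.22, -3.92, -7.62, -11.32]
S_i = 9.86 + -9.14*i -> [9.86, 0.72, -8.42, -17.56, -26.7]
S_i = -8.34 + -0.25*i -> [-8.34, -8.59, -8.84, -9.09, -9.34]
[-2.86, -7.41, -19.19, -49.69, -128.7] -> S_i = -2.86*2.59^i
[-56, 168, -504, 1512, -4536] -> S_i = -56*-3^i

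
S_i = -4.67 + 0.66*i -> [-4.67, -4.01, -3.35, -2.69, -2.03]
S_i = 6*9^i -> [6, 54, 486, 4374, 39366]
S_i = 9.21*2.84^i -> [9.21, 26.16, 74.28, 210.97, 599.15]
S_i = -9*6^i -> [-9, -54, -324, -1944, -11664]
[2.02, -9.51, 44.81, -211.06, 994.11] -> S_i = 2.02*(-4.71)^i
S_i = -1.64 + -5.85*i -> [-1.64, -7.49, -13.34, -19.19, -25.04]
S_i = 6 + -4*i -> [6, 2, -2, -6, -10]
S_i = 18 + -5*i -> [18, 13, 8, 3, -2]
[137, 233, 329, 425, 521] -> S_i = 137 + 96*i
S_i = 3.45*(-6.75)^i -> [3.45, -23.29, 157.19, -1061.04, 7162.0]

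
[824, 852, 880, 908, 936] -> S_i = 824 + 28*i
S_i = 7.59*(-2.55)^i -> [7.59, -19.35, 49.35, -125.85, 320.92]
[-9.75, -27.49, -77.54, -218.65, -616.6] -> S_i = -9.75*2.82^i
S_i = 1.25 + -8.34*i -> [1.25, -7.09, -15.43, -23.77, -32.11]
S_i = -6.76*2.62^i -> [-6.76, -17.71, -46.4, -121.58, -318.53]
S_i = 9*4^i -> [9, 36, 144, 576, 2304]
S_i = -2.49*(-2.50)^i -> [-2.49, 6.22, -15.56, 38.91, -97.27]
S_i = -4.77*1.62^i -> [-4.77, -7.73, -12.52, -20.28, -32.85]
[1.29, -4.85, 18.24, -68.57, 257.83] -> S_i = 1.29*(-3.76)^i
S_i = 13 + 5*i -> [13, 18, 23, 28, 33]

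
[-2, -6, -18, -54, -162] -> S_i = -2*3^i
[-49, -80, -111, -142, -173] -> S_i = -49 + -31*i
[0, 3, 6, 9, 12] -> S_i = 0 + 3*i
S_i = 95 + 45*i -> [95, 140, 185, 230, 275]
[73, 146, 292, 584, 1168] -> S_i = 73*2^i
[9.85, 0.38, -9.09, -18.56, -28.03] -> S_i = 9.85 + -9.47*i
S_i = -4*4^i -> [-4, -16, -64, -256, -1024]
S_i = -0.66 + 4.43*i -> [-0.66, 3.77, 8.2, 12.63, 17.06]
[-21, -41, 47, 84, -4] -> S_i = Random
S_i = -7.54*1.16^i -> [-7.54, -8.75, -10.15, -11.77, -13.65]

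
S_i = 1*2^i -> [1, 2, 4, 8, 16]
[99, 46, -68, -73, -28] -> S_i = Random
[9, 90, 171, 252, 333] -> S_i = 9 + 81*i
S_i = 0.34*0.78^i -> [0.34, 0.27, 0.21, 0.16, 0.13]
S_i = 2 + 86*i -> [2, 88, 174, 260, 346]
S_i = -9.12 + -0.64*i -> [-9.12, -9.76, -10.4, -11.04, -11.68]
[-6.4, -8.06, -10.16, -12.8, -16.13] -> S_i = -6.40*1.26^i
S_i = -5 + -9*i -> [-5, -14, -23, -32, -41]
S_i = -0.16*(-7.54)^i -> [-0.16, 1.21, -9.1, 68.59, -517.14]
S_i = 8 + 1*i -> [8, 9, 10, 11, 12]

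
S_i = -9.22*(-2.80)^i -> [-9.22, 25.82, -72.28, 202.4, -566.71]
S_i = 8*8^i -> [8, 64, 512, 4096, 32768]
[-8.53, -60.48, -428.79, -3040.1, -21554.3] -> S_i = -8.53*7.09^i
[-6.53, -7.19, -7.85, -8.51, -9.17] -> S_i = -6.53 + -0.66*i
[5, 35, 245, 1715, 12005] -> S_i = 5*7^i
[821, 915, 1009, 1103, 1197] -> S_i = 821 + 94*i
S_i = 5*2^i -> [5, 10, 20, 40, 80]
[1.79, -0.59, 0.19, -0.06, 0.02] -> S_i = 1.79*(-0.33)^i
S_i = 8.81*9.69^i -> [8.81, 85.37, 827.22, 8015.81, 77673.17]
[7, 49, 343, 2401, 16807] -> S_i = 7*7^i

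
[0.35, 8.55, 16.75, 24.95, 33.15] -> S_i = 0.35 + 8.20*i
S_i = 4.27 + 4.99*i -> [4.27, 9.26, 14.25, 19.24, 24.23]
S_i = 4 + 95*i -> [4, 99, 194, 289, 384]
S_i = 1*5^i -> [1, 5, 25, 125, 625]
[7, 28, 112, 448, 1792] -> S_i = 7*4^i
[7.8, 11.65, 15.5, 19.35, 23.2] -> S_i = 7.80 + 3.85*i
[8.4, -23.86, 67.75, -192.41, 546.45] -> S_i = 8.40*(-2.84)^i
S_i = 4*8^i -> [4, 32, 256, 2048, 16384]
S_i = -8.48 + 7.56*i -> [-8.48, -0.92, 6.64, 14.2, 21.76]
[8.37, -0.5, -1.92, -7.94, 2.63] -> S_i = Random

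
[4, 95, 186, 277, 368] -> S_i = 4 + 91*i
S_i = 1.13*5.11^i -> [1.13, 5.77, 29.51, 150.78, 770.48]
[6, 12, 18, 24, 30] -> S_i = 6 + 6*i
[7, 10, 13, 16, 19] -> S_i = 7 + 3*i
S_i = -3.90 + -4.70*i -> [-3.9, -8.6, -13.3, -18.0, -22.7]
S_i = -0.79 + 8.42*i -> [-0.79, 7.63, 16.05, 24.47, 32.89]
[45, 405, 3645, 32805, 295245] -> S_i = 45*9^i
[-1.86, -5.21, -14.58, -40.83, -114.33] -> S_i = -1.86*2.80^i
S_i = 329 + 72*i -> [329, 401, 473, 545, 617]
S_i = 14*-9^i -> [14, -126, 1134, -10206, 91854]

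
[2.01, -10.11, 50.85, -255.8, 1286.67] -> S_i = 2.01*(-5.03)^i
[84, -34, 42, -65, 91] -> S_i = Random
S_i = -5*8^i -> [-5, -40, -320, -2560, -20480]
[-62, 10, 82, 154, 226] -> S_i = -62 + 72*i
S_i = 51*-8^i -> [51, -408, 3264, -26112, 208896]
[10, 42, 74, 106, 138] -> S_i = 10 + 32*i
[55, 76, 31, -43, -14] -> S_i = Random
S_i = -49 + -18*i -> [-49, -67, -85, -103, -121]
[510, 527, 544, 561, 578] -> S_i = 510 + 17*i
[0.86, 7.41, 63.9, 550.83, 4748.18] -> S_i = 0.86*8.62^i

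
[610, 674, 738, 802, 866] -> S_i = 610 + 64*i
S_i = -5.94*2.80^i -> [-5.94, -16.63, -46.57, -130.39, -365.11]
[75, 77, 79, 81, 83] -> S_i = 75 + 2*i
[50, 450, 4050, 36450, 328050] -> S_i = 50*9^i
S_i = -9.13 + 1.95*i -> [-9.13, -7.18, -5.23, -3.28, -1.33]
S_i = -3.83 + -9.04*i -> [-3.83, -12.87, -21.91, -30.95, -39.99]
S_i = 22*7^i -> [22, 154, 1078, 7546, 52822]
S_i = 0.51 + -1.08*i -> [0.51, -0.57, -1.65, -2.73, -3.81]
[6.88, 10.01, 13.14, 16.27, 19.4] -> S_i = 6.88 + 3.13*i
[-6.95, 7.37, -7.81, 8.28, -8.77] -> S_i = -6.95*(-1.06)^i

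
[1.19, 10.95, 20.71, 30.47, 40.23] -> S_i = 1.19 + 9.76*i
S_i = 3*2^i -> [3, 6, 12, 24, 48]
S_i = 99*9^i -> [99, 891, 8019, 72171, 649539]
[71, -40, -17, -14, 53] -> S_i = Random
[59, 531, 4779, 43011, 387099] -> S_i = 59*9^i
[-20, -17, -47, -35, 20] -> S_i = Random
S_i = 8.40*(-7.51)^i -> [8.4, -63.08, 473.76, -3557.94, 26720.16]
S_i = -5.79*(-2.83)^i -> [-5.79, 16.39, -46.37, 131.23, -371.38]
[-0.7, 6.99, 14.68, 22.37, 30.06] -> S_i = -0.70 + 7.69*i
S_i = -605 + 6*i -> [-605, -599, -593, -587, -581]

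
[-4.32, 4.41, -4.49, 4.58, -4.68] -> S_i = -4.32*(-1.02)^i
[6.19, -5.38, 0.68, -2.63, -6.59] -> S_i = Random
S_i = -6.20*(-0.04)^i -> [-6.2, 0.25, -0.01, 0.0, -0.0]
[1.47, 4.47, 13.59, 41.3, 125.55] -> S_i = 1.47*3.04^i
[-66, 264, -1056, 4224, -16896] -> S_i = -66*-4^i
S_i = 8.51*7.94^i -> [8.51, 67.57, 536.5, 4259.82, 33822.96]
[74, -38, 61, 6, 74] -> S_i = Random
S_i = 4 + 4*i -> [4, 8, 12, 16, 20]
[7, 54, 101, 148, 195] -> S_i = 7 + 47*i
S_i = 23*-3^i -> [23, -69, 207, -621, 1863]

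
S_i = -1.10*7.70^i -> [-1.1, -8.47, -65.22, -502.19, -3866.83]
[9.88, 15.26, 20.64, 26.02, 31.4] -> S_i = 9.88 + 5.38*i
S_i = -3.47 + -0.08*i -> [-3.47, -3.55, -3.63, -3.71, -3.79]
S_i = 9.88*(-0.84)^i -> [9.88, -8.3, 6.97, -5.86, 4.92]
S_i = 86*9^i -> [86, 774, 6966, 62694, 564246]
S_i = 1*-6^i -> [1, -6, 36, -216, 1296]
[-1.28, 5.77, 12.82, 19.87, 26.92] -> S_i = -1.28 + 7.05*i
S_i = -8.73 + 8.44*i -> [-8.73, -0.29, 8.15, 16.59, 25.03]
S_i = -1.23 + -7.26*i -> [-1.23, -8.49, -15.75, -23.01, -30.27]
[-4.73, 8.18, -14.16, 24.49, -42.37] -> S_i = -4.73*(-1.73)^i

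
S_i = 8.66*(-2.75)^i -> [8.66, -23.82, 65.49, -180.1, 495.28]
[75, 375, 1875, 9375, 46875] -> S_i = 75*5^i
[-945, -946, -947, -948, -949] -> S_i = -945 + -1*i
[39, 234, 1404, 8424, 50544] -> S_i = 39*6^i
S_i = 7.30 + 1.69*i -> [7.3, 8.99, 10.68, 12.37, 14.06]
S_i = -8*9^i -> [-8, -72, -648, -5832, -52488]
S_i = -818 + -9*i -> [-818, -827, -836, -845, -854]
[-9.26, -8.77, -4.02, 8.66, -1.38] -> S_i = Random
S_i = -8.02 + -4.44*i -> [-8.02, -12.46, -16.9, -21.34, -25.78]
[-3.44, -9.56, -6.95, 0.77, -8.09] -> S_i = Random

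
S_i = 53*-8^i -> [53, -424, 3392, -27136, 217088]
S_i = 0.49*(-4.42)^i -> [0.49, -2.17, 9.57, -42.31, 187.02]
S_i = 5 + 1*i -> [5, 6, 7, 8, 9]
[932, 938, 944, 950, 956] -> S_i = 932 + 6*i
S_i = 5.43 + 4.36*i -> [5.43, 9.79, 14.15, 18.51, 22.87]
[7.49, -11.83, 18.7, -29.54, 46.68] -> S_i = 7.49*(-1.58)^i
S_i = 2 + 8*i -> [2, 10, 18, 26, 34]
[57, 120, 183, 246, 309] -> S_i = 57 + 63*i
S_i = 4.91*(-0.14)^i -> [4.91, -0.69, 0.1, -0.01, 0.0]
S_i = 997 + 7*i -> [997, 1004, 1011, 1018, 1025]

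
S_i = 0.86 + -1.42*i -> [0.86, -0.56, -1.98, -3.4, -4.82]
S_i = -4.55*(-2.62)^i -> [-4.55, 11.92, -31.23, 81.83, -214.4]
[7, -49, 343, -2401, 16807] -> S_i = 7*-7^i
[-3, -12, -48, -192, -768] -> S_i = -3*4^i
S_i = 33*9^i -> [33, 297, 2673, 24057, 216513]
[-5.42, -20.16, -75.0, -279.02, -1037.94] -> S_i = -5.42*3.72^i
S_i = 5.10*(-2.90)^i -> [5.1, -14.79, 42.89, -124.38, 360.71]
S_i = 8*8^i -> [8, 64, 512, 4096, 32768]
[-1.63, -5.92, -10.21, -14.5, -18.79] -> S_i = -1.63 + -4.29*i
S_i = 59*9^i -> [59, 531, 4779, 43011, 387099]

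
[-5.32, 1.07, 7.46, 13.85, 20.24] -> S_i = -5.32 + 6.39*i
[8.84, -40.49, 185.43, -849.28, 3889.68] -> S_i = 8.84*(-4.58)^i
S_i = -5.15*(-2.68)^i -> [-5.15, 13.8, -36.99, 99.13, -265.67]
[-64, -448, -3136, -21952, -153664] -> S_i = -64*7^i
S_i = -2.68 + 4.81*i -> [-2.68, 2.13, 6.94, 11.75, 16.56]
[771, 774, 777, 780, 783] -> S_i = 771 + 3*i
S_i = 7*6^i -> [7, 42, 252, 1512, 9072]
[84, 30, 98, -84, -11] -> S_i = Random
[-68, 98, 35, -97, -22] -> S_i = Random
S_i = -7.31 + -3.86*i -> [-7.31, -11.17, -15.03, -18.89, -22.75]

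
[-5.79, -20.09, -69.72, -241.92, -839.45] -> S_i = -5.79*3.47^i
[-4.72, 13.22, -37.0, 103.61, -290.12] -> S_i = -4.72*(-2.80)^i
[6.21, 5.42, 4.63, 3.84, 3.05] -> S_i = 6.21 + -0.79*i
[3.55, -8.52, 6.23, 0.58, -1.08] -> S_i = Random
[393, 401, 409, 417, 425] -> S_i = 393 + 8*i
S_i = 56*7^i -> [56, 392, 2744, 19208, 134456]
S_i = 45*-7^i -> [45, -315, 2205, -15435, 108045]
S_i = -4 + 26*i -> [-4, 22, 48, 74, 100]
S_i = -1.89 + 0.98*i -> [-1.89, -0.91, 0.07, 1.05, 2.03]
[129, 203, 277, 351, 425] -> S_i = 129 + 74*i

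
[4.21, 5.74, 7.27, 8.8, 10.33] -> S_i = 4.21 + 1.53*i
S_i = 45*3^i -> [45, 135, 405, 1215, 3645]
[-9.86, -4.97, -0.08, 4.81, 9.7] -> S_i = -9.86 + 4.89*i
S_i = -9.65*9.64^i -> [-9.65, -93.03, -896.77, -8644.87, -83336.54]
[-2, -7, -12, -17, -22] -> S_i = -2 + -5*i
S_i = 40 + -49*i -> [40, -9, -58, -107, -156]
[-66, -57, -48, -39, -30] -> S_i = -66 + 9*i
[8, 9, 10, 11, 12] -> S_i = 8 + 1*i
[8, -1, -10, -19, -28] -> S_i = 8 + -9*i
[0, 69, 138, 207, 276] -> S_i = 0 + 69*i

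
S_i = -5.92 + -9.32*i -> [-5.92, -15.24, -24.56, -33.88, -43.2]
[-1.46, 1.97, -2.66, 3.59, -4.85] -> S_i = -1.46*(-1.35)^i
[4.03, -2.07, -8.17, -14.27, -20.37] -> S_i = 4.03 + -6.10*i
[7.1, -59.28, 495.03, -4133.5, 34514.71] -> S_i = 7.10*(-8.35)^i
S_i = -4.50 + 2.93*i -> [-4.5, -1.57, 1.36, 4.29, 7.22]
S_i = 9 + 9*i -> [9, 18, 27, 36, 45]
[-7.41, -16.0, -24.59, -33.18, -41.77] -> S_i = -7.41 + -8.59*i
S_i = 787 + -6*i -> [787, 781, 775, 769, 763]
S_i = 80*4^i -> [80, 320, 1280, 5120, 20480]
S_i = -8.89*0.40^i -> [-8.89, -3.56, -1.42, -0.57, -0.23]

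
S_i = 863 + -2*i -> [863, 861, 859, 857, 855]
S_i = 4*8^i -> [4, 32, 256, 2048, 16384]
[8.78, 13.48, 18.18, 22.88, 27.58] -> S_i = 8.78 + 4.70*i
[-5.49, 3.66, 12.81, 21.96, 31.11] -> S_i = -5.49 + 9.15*i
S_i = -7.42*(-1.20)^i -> [-7.42, 8.9, -10.68, 12.82, -15.39]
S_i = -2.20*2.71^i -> [-2.2, -5.96, -16.16, -43.79, -118.66]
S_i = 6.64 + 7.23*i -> [6.64, 13.87, 21.1, 28.33, 35.56]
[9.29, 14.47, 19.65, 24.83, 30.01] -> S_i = 9.29 + 5.18*i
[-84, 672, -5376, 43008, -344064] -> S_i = -84*-8^i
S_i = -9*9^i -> [-9, -81, -729, -6561, -59049]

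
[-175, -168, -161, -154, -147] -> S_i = -175 + 7*i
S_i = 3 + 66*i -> [3, 69, 135, 201, 267]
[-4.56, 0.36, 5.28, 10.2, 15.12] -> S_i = -4.56 + 4.92*i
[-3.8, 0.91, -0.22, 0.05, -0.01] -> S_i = -3.80*(-0.24)^i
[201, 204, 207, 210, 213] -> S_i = 201 + 3*i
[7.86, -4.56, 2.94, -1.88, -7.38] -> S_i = Random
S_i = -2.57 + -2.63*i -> [-2.57, -5.2, -7.83, -10.46, -13.09]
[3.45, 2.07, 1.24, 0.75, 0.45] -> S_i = 3.45*0.60^i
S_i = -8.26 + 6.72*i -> [-8.26, -1.54, 5.18, 11.9, 18.62]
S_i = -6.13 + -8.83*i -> [-6.13, -14.96, -23.79, -32.62, -41.45]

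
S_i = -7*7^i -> [-7, -49, -343, -2401, -16807]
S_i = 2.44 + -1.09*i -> [2.44, 1.35, 0.26, -0.83, -1.92]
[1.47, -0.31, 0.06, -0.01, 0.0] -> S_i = 1.47*(-0.21)^i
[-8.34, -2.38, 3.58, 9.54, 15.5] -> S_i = -8.34 + 5.96*i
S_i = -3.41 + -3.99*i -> [-3.41, -7.4, -11.39, -15.38, -19.37]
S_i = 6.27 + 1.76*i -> [6.27, 8.03, 9.79, 11.55, 13.31]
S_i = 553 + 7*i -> [553, 560, 567, 574, 581]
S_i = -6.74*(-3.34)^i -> [-6.74, 22.51, -75.19, 251.13, -838.78]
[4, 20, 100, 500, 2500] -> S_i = 4*5^i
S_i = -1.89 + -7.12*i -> [-1.89, -9.01, -16.13, -23.25, -30.37]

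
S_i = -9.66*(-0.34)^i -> [-9.66, 3.28, -1.12, 0.38, -0.13]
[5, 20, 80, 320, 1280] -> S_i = 5*4^i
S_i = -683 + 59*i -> [-683, -624, -565, -506, -447]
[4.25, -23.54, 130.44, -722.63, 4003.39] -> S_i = 4.25*(-5.54)^i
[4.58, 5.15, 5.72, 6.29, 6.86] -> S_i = 4.58 + 0.57*i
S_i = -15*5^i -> [-15, -75, -375, -1875, -9375]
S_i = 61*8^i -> [61, 488, 3904, 31232, 249856]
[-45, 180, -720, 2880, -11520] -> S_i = -45*-4^i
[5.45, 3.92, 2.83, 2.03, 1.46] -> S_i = 5.45*0.72^i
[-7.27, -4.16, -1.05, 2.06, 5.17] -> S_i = -7.27 + 3.11*i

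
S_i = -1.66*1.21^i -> [-1.66, -2.01, -2.43, -2.94, -3.56]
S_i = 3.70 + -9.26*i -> [3.7, -5.56, -14.82, -24.08, -33.34]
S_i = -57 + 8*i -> [-57, -49, -41, -33, -25]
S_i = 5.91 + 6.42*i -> [5.91, 12.33, 18.75, 25.17, 31.59]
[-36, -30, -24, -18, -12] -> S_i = -36 + 6*i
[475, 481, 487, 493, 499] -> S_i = 475 + 6*i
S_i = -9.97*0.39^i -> [-9.97, -3.89, -1.52, -0.59, -0.23]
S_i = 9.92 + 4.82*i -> [9.92, 14.74, 19.56, 24.38, 29.2]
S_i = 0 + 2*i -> [0, 2, 4, 6, 8]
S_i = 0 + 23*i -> [0, 23, 46, 69, 92]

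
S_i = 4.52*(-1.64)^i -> [4.52, -7.41, 12.16, -19.94, 32.7]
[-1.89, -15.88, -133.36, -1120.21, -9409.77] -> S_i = -1.89*8.40^i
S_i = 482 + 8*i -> [482, 490, 498, 506, 514]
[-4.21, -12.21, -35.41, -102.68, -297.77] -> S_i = -4.21*2.90^i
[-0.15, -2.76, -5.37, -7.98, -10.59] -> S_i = -0.15 + -2.61*i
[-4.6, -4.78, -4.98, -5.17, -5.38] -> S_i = -4.60*1.04^i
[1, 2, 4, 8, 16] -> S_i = 1*2^i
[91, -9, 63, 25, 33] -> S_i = Random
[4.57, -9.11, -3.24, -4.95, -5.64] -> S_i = Random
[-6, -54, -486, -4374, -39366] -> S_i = -6*9^i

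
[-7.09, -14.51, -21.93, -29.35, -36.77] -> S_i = -7.09 + -7.42*i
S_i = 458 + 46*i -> [458, 504, 550, 596, 642]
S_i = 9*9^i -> [9, 81, 729, 6561, 59049]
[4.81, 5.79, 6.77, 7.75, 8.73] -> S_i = 4.81 + 0.98*i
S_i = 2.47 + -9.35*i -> [2.47, -6.88, -16.23, -25.58, -34.93]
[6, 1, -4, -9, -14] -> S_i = 6 + -5*i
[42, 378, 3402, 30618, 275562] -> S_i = 42*9^i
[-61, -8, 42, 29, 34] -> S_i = Random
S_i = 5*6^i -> [5, 30, 180, 1080, 6480]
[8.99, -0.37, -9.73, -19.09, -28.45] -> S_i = 8.99 + -9.36*i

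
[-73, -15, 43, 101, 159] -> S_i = -73 + 58*i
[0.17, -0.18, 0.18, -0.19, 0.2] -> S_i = 0.17*(-1.04)^i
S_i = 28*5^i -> [28, 140, 700, 3500, 17500]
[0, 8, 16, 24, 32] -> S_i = 0 + 8*i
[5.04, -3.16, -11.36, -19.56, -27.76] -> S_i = 5.04 + -8.20*i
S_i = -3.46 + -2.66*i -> [-3.46, -6.12, -8.78, -11.44, -14.1]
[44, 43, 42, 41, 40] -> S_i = 44 + -1*i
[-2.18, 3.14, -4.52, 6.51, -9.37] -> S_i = -2.18*(-1.44)^i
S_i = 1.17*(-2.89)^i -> [1.17, -3.38, 9.77, -28.24, 81.62]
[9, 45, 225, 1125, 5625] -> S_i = 9*5^i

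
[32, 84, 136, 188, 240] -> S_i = 32 + 52*i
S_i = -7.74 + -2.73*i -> [-7.74, -10.47, -13.2, -15.93, -18.66]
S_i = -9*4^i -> [-9, -36, -144, -576, -2304]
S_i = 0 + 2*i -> [0, 2, 4, 6, 8]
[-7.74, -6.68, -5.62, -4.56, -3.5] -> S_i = -7.74 + 1.06*i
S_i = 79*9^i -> [79, 711, 6399, 57591, 518319]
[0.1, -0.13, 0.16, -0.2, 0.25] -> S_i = 0.10*(-1.26)^i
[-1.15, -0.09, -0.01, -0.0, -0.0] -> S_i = -1.15*0.08^i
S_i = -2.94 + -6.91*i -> [-2.94, -9.85, -16.76, -23.67, -30.58]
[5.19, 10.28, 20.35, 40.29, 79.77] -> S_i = 5.19*1.98^i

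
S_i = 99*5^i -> [99, 495, 2475, 12375, 61875]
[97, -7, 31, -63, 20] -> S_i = Random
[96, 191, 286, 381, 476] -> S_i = 96 + 95*i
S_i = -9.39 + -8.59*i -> [-9.39, -17.98, -26.57, -35.16, -43.75]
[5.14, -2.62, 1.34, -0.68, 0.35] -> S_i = 5.14*(-0.51)^i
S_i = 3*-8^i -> [3, -24, 192, -1536, 12288]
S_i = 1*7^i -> [1, 7, 49, 343, 2401]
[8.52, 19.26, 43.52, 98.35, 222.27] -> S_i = 8.52*2.26^i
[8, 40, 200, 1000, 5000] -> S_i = 8*5^i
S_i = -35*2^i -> [-35, -70, -140, -280, -560]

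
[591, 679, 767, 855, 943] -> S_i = 591 + 88*i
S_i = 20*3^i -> [20, 60, 180, 540, 1620]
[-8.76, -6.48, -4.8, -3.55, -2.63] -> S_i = -8.76*0.74^i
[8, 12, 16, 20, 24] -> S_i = 8 + 4*i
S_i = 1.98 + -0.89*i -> [1.98, 1.09, 0.2, -0.69, -1.58]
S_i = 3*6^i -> [3, 18, 108, 648, 3888]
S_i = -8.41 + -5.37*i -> [-8.41, -13.78, -19.15, -24.52, -29.89]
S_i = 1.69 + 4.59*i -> [1.69, 6.28, 10.87, 15.46, 20.05]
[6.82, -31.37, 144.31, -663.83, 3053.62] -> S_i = 6.82*(-4.60)^i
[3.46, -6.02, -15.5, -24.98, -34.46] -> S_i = 3.46 + -9.48*i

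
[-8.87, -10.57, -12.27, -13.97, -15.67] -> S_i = -8.87 + -1.70*i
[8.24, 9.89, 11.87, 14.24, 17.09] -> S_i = 8.24*1.20^i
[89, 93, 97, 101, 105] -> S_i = 89 + 4*i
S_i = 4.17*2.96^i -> [4.17, 12.34, 36.54, 108.15, 320.11]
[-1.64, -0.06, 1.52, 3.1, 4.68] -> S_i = -1.64 + 1.58*i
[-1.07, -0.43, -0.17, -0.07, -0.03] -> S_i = -1.07*0.40^i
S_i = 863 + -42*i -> [863, 821, 779, 737, 695]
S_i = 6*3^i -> [6, 18, 54, 162, 486]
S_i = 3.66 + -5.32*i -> [3.66, -1.66, -6.98, -12.3, -17.62]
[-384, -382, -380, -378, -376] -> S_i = -384 + 2*i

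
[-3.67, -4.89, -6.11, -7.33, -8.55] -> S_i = -3.67 + -1.22*i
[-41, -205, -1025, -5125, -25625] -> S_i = -41*5^i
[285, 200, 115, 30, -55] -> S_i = 285 + -85*i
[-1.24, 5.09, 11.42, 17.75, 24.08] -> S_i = -1.24 + 6.33*i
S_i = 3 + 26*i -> [3, 29, 55, 81, 107]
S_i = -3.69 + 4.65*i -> [-3.69, 0.96, 5.61, 10.26, 14.91]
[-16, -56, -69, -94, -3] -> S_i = Random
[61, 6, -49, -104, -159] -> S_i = 61 + -55*i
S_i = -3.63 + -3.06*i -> [-3.63, -6.69, -9.75, -12.81, -15.87]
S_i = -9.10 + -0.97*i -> [-9.1, -10.07, -11.04, -12.01, -12.98]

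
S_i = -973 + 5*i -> [-973, -968, -963, -958, -953]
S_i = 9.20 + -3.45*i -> [9.2, 5.75, 2.3, -1.15, -4.6]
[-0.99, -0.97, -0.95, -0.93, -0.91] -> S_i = -0.99 + 0.02*i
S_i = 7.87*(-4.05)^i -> [7.87, -31.87, 129.09, -522.81, 2117.36]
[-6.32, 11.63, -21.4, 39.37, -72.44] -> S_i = -6.32*(-1.84)^i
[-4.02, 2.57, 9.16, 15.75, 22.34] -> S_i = -4.02 + 6.59*i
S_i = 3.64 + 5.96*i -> [3.64, 9.6, 15.56, 21.52, 27.48]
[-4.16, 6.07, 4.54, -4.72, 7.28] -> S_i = Random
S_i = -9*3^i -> [-9, -27, -81, -243, -729]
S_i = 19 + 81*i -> [19, 100, 181, 262, 343]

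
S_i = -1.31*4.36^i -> [-1.31, -5.71, -24.9, -108.58, -473.39]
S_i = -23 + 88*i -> [-23, 65, 153, 241, 329]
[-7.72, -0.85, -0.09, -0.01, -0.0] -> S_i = -7.72*0.11^i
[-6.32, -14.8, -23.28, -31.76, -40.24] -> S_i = -6.32 + -8.48*i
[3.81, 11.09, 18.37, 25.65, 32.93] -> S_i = 3.81 + 7.28*i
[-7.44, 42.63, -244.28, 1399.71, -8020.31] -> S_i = -7.44*(-5.73)^i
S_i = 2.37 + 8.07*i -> [2.37, 10.44, 18.51, 26.58, 34.65]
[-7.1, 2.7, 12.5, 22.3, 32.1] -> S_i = -7.10 + 9.80*i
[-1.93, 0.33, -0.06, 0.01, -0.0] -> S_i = -1.93*(-0.17)^i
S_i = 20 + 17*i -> [20, 37, 54, 71, 88]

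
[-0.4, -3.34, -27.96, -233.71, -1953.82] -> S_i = -0.40*8.36^i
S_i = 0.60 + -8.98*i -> [0.6, -8.38, -17.36, -26.34, -35.32]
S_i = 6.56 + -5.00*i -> [6.56, 1.56, -3.44, -8.44, -13.44]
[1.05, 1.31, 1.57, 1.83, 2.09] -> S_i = 1.05 + 0.26*i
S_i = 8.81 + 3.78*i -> [8.81, 12.59, 16.37, 20.15, 23.93]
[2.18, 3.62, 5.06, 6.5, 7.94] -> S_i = 2.18 + 1.44*i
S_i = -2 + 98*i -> [-2, 96, 194, 292, 390]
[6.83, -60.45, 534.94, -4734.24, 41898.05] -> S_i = 6.83*(-8.85)^i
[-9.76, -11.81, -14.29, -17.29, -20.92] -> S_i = -9.76*1.21^i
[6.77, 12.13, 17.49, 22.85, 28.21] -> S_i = 6.77 + 5.36*i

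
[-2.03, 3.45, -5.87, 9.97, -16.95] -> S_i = -2.03*(-1.70)^i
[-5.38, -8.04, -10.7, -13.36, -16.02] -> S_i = -5.38 + -2.66*i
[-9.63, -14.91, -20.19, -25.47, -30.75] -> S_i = -9.63 + -5.28*i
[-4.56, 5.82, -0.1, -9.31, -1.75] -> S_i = Random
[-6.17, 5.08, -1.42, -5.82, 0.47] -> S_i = Random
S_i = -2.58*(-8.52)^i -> [-2.58, 21.98, -187.28, 1595.65, -13594.96]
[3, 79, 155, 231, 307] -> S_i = 3 + 76*i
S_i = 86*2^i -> [86, 172, 344, 688, 1376]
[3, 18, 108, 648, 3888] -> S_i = 3*6^i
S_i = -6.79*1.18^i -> [-6.79, -8.01, -9.45, -11.16, -13.16]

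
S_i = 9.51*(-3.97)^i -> [9.51, -37.75, 149.89, -595.05, 2362.34]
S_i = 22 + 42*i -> [22, 64, 106, 148, 190]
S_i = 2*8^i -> [2, 16, 128, 1024, 8192]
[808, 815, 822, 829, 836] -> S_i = 808 + 7*i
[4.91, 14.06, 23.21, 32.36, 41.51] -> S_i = 4.91 + 9.15*i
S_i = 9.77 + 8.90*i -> [9.77, 18.67, 27.57, 36.47, 45.37]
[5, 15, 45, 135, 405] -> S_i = 5*3^i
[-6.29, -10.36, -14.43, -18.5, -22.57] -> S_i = -6.29 + -4.07*i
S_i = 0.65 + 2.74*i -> [0.65, 3.39, 6.13, 8.87, 11.61]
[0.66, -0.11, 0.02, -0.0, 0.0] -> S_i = 0.66*(-0.16)^i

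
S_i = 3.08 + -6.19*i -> [3.08, -3.11, -9.3, -15.49, -21.68]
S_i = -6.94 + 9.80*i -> [-6.94, 2.86, 12.66, 22.46, 32.26]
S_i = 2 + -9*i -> [2, -7, -16, -25, -34]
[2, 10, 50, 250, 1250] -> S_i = 2*5^i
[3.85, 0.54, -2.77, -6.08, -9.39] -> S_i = 3.85 + -3.31*i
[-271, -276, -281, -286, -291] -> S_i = -271 + -5*i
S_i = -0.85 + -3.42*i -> [-0.85, -4.27, -7.69, -11.11, -14.53]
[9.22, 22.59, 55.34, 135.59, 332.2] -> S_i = 9.22*2.45^i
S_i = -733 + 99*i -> [-733, -634, -535, -436, -337]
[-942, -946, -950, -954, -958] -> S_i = -942 + -4*i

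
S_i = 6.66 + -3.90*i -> [6.66, 2.76, -1.14, -5.04, -8.94]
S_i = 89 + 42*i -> [89, 131, 173, 215, 257]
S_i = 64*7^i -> [64, 448, 3136, 21952, 153664]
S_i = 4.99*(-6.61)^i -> [4.99, -32.98, 218.02, -1441.14, 9525.91]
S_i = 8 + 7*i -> [8, 15, 22, 29, 36]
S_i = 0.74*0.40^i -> [0.74, 0.3, 0.12, 0.05, 0.02]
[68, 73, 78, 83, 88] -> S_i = 68 + 5*i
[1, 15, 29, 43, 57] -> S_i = 1 + 14*i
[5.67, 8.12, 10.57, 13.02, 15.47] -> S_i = 5.67 + 2.45*i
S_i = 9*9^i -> [9, 81, 729, 6561, 59049]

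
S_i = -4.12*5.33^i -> [-4.12, -21.96, -117.04, -623.85, -3325.11]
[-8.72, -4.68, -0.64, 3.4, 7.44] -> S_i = -8.72 + 4.04*i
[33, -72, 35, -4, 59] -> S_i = Random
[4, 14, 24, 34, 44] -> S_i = 4 + 10*i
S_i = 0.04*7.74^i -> [0.04, 0.31, 2.4, 18.55, 143.56]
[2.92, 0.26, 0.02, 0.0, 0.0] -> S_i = 2.92*0.09^i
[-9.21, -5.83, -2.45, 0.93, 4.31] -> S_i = -9.21 + 3.38*i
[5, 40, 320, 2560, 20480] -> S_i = 5*8^i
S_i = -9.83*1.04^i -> [-9.83, -10.22, -10.63, -11.06, -11.5]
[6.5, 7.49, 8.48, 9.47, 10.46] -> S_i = 6.50 + 0.99*i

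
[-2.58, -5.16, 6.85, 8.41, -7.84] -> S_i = Random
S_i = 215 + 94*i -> [215, 309, 403, 497, 591]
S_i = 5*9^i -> [5, 45, 405, 3645, 32805]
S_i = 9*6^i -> [9, 54, 324, 1944, 11664]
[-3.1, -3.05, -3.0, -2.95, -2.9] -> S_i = -3.10 + 0.05*i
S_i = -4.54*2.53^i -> [-4.54, -11.49, -29.06, -73.52, -186.01]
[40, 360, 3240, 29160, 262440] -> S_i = 40*9^i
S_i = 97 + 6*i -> [97, 103, 109, 115, 121]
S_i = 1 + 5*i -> [1, 6, 11, 16, 21]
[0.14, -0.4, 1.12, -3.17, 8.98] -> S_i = 0.14*(-2.83)^i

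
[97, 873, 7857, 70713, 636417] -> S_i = 97*9^i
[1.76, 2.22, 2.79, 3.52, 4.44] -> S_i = 1.76*1.26^i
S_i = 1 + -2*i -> [1, -1, -3, -5, -7]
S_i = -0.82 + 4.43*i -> [-0.82, 3.61, 8.04, 12.47, 16.9]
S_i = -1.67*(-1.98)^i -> [-1.67, 3.31, -6.55, 12.96, -25.67]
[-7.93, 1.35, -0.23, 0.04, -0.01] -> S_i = -7.93*(-0.17)^i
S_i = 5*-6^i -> [5, -30, 180, -1080, 6480]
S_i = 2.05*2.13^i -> [2.05, 4.37, 9.3, 19.81, 42.2]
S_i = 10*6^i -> [10, 60, 360, 2160, 12960]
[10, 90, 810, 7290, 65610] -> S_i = 10*9^i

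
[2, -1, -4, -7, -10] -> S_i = 2 + -3*i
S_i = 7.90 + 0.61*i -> [7.9, 8.51, 9.12, 9.73, 10.34]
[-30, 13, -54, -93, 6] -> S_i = Random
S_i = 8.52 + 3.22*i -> [8.52, 11.74, 14.96, 18.18, 21.4]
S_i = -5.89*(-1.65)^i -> [-5.89, 9.72, -16.04, 26.46, -43.66]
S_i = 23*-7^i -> [23, -161, 1127, -7889, 55223]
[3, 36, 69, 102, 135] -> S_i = 3 + 33*i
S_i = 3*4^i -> [3, 12, 48, 192, 768]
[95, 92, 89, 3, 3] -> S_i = Random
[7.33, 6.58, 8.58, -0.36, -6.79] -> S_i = Random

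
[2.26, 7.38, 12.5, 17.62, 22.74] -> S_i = 2.26 + 5.12*i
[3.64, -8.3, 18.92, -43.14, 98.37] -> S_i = 3.64*(-2.28)^i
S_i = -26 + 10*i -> [-26, -16, -6, 4, 14]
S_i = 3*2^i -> [3, 6, 12, 24, 48]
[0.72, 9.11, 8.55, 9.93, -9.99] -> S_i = Random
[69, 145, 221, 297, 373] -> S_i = 69 + 76*i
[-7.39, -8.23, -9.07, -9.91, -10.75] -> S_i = -7.39 + -0.84*i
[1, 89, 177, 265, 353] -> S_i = 1 + 88*i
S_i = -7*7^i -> [-7, -49, -343, -2401, -16807]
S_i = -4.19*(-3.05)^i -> [-4.19, 12.78, -38.98, 118.88, -362.59]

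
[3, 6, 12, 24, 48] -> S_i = 3*2^i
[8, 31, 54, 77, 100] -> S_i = 8 + 23*i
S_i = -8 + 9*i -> [-8, 1, 10, 19, 28]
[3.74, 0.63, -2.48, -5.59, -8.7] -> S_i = 3.74 + -3.11*i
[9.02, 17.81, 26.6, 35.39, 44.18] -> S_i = 9.02 + 8.79*i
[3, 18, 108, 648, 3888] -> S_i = 3*6^i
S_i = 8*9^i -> [8, 72, 648, 5832, 52488]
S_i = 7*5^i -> [7, 35, 175, 875, 4375]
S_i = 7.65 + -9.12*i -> [7.65, -1.47, -10.59, -19.71, -28.83]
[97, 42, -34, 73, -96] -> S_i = Random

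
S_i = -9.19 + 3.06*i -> [-9.19, -6.13, -3.07, -0.01, 3.05]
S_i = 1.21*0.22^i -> [1.21, 0.27, 0.06, 0.01, 0.0]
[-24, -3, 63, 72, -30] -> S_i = Random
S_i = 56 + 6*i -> [56, 62, 68, 74, 80]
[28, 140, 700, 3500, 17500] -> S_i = 28*5^i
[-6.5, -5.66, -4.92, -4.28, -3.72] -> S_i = -6.50*0.87^i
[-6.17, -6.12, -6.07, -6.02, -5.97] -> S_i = -6.17 + 0.05*i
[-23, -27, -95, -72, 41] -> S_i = Random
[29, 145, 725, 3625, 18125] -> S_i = 29*5^i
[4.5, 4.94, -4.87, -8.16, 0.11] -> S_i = Random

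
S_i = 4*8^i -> [4, 32, 256, 2048, 16384]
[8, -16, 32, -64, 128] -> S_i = 8*-2^i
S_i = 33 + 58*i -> [33, 91, 149, 207, 265]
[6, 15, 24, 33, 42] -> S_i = 6 + 9*i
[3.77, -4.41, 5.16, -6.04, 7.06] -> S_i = 3.77*(-1.17)^i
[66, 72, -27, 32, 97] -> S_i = Random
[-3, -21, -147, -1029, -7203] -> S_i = -3*7^i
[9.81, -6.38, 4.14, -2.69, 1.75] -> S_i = 9.81*(-0.65)^i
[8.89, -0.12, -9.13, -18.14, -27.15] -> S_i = 8.89 + -9.01*i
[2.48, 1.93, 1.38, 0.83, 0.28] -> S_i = 2.48 + -0.55*i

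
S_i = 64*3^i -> [64, 192, 576, 1728, 5184]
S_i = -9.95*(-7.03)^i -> [-9.95, 69.95, -491.74, 3456.92, -24302.13]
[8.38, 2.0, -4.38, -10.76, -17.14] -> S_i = 8.38 + -6.38*i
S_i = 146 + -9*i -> [146, 137, 128, 119, 110]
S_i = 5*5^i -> [5, 25, 125, 625, 3125]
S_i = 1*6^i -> [1, 6, 36, 216, 1296]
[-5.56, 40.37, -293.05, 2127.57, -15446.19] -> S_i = -5.56*(-7.26)^i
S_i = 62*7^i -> [62, 434, 3038, 21266, 148862]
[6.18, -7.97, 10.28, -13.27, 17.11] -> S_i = 6.18*(-1.29)^i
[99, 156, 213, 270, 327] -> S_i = 99 + 57*i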